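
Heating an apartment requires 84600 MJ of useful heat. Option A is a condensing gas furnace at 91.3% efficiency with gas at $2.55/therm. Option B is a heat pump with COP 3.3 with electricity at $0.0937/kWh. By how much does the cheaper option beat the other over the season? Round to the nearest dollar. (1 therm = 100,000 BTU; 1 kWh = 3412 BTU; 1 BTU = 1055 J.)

Heat load = 84600 MJ = 84,600,000,000 J / 1055 = 80,189,573 BTU
Gas: input = 80,189,573 / 0.913 = 87,830,858 BTU = 878.3 therm → 878.3 × $2.55 = $2,239.69
Heat pump: 80,189,573 BTU / 3412 = 23,500 kWh heat; / 3.3 = 7,122 kWh in → × $0.0937 = $667.32
Difference = |$2,239.69 − $667.32| = $1,572.37 ≈ $1572

$1572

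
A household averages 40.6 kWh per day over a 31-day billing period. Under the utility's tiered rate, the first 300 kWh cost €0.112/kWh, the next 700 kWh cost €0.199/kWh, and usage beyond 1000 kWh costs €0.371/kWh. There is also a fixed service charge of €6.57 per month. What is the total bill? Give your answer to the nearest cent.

Usage = 40.6 kWh/day × 31 days = 1258.6 kWh
First 300 kWh × €0.112 = €33.60
Next 700 kWh × €0.199 = €139.30
Remaining 258.6 kWh × €0.371 = €95.94
Energy charge = €268.84; + service €6.57 = €275.41

€275.41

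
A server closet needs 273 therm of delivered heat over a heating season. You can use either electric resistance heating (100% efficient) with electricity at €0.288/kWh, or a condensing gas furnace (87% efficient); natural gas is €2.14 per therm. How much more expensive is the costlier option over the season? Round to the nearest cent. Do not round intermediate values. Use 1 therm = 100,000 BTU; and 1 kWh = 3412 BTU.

€1632.82

Heat load = 273 therm × 100,000 = 27,300,000 BTU
Gas: input = 27,300,000 / 0.87 = 31,379,310 BTU = 313.8 therm → 313.8 × €2.14 = €671.52
Electric: 27,300,000 BTU / 3412 = 8,001 kWh → × €0.288 = €2,304.34
Difference = |€671.52 − €2,304.34| = €1,632.82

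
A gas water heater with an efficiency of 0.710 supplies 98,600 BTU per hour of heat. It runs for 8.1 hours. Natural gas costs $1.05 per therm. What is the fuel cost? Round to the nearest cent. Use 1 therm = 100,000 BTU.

Heat delivered = 98,600 BTU/h × 8.1 h = 798,660 BTU
Gas input = 798,660 / 0.710 = 1,124,873 BTU
= 1,124,873 / 100,000 = 11.25 therm
Cost = 11.25 × $1.05/therm = $11.81

$11.81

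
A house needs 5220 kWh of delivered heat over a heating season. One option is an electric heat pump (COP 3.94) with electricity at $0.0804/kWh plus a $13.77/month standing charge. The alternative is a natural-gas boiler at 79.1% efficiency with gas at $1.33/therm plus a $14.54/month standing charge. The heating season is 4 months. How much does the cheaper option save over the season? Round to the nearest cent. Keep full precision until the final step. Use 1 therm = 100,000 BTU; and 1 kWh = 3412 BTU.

Heat load = 5220 kWh × 3412 = 17,810,640 BTU
Gas: input = 17,810,640 / 0.791 = 22,516,612 BTU = 225.2 therm → 225.2 × $1.33 = $299.47; + 4 × $14.54 standing = $357.63
Heat pump: 17,810,640 BTU / 3412 = 5,220 kWh heat; / 3.94 = 1,325 kWh in → × $0.0804 = $106.52; + 4 × $13.77 standing = $161.60
Difference = |$357.63 − $161.60| = $196.03

$196.03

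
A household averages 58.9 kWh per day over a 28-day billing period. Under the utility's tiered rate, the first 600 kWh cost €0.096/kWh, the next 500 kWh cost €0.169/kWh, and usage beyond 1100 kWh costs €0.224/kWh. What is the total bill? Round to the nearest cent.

Usage = 58.9 kWh/day × 28 days = 1649.2 kWh
First 600 kWh × €0.096 = €57.60
Next 500 kWh × €0.169 = €84.50
Remaining 549.2 kWh × €0.224 = €123.02
Total = €265.12

€265.12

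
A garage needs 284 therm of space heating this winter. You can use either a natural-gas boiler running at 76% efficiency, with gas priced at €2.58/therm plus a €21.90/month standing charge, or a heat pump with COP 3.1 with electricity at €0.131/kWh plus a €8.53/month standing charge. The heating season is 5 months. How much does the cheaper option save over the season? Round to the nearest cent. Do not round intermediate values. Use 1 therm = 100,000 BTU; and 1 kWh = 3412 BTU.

Heat load = 284 therm × 100,000 = 28,400,000 BTU
Gas: input = 28,400,000 / 0.76 = 37,368,421 BTU = 373.7 therm → 373.7 × €2.58 = €964.11; + 5 × €21.90 standing = €1,073.61
Heat pump: 28,400,000 BTU / 3412 = 8,324 kWh heat; / 3.1 = 2,685 kWh in → × €0.131 = €351.74; + 5 × €8.53 standing = €394.39
Difference = |€1,073.61 − €394.39| = €679.22

€679.22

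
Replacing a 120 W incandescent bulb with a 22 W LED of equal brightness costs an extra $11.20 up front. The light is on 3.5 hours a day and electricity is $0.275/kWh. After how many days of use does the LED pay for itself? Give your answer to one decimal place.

118.7 days

Power saved = 120 − 22 = 98 W
Daily energy saved = 98 W × 3.5 h = 343 Wh = 0.343 kWh
Daily savings = 0.343 × $0.275 = $0.0943
Payback = $11.20 / $0.0943 per day = 118.7 days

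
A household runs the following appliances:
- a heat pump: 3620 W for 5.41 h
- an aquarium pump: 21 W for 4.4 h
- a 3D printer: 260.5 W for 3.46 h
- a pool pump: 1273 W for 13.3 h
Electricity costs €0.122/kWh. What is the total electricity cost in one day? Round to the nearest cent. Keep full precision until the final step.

heat pump: 3620 W × 5.41 h = 19,584 Wh = 19.58 kWh
aquarium pump: 21 W × 4.4 h = 92 Wh = 0.0924 kWh
3D printer: 260.5 W × 3.46 h = 901 Wh = 0.9013 kWh
pool pump: 1273 W × 13.3 h = 16,931 Wh = 16.93 kWh
Total energy = 19.58 + 0.0924 + 0.9013 + 16.93 = 37.51 kWh
Cost = 37.51 kWh × €0.122 = €4.58

€4.58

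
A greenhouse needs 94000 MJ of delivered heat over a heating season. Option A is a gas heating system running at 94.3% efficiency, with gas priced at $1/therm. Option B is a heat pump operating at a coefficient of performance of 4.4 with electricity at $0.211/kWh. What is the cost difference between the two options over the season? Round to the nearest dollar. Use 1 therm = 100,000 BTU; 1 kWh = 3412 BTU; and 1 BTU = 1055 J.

Heat load = 94000 MJ = 94,000,000,000 J / 1055 = 89,099,526 BTU
Gas: input = 89,099,526 / 0.943 = 94,485,181 BTU = 944.9 therm → 944.9 × $1 = $944.85
Heat pump: 89,099,526 BTU / 3412 = 26,110 kWh heat; / 4.4 = 5,935 kWh in → × $0.211 = $1,252.26
Difference = |$944.85 − $1,252.26| = $307.41 ≈ $307

$307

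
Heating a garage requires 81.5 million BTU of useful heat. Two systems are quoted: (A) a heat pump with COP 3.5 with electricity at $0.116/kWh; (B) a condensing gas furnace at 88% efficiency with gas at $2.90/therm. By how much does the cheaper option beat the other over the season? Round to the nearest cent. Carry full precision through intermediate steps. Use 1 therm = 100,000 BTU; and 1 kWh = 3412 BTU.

$1894.14

Heat load = 81.5 × 10⁶ BTU = 81,500,000 BTU
Gas: input = 81,500,000 / 0.88 = 92,613,636 BTU = 926.1 therm → 926.1 × $2.90 = $2,685.80
Heat pump: 81,500,000 BTU / 3412 = 23,890 kWh heat; / 3.5 = 6,825 kWh in → × $0.116 = $791.66
Difference = |$2,685.80 − $791.66| = $1,894.14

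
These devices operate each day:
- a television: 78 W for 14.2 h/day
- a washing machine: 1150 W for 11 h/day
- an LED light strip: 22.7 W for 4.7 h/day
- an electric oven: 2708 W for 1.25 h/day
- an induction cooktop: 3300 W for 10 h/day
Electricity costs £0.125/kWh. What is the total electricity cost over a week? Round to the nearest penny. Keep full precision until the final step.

£43.97

television: 78 W × 14.2 h × 7 d = 7,753 Wh = 7.753 kWh
washing machine: 1150 W × 11 h × 7 d = 88,550 Wh = 88.55 kWh
LED light strip: 22.7 W × 4.7 h × 7 d = 747 Wh = 0.7468 kWh
electric oven: 2708 W × 1.25 h × 7 d = 23,695 Wh = 23.7 kWh
induction cooktop: 3300 W × 10 h × 7 d = 231,000 Wh = 231 kWh
Total energy = 7.753 + 88.55 + 0.7468 + 23.7 + 231 = 351.7 kWh
Cost = 351.7 kWh × £0.125 = £43.97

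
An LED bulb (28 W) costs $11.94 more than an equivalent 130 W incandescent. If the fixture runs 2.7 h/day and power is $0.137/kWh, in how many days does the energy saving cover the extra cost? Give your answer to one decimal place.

Power saved = 130 − 28 = 102 W
Daily energy saved = 102 W × 2.7 h = 275.4 Wh = 0.2754 kWh
Daily savings = 0.2754 × $0.137 = $0.0377
Payback = $11.94 / $0.0377 per day = 316.5 days

316.5 days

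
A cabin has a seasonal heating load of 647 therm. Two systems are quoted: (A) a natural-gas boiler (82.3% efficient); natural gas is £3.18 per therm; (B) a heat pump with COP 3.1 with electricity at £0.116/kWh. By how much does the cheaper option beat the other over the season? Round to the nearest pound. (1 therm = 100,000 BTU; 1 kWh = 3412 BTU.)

Heat load = 647 therm × 100,000 = 64,700,000 BTU
Gas: input = 64,700,000 / 0.823 = 78,614,824 BTU = 786.1 therm → 786.1 × £3.18 = £2,499.95
Heat pump: 64,700,000 BTU / 3412 = 18,960 kWh heat; / 3.1 = 6,117 kWh in → × £0.116 = £709.56
Difference = |£2,499.95 − £709.56| = £1,790.39 ≈ £1790

£1790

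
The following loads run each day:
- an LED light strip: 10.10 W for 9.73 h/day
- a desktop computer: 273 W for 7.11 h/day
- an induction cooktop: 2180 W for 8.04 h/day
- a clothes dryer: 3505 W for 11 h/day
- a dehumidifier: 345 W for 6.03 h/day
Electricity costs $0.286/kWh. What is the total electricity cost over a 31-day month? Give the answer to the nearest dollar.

LED light strip: 10.10 W × 9.73 h × 31 d = 3,046 Wh = 3.046 kWh
desktop computer: 273 W × 7.11 h × 31 d = 60,172 Wh = 60.17 kWh
induction cooktop: 2180 W × 8.04 h × 31 d = 543,343 Wh = 543.3 kWh
clothes dryer: 3505 W × 11 h × 31 d = 1,195,205 Wh = 1,195 kWh
dehumidifier: 345 W × 6.03 h × 31 d = 64,491 Wh = 64.49 kWh
Total energy = 3.046 + 60.17 + 543.3 + 1,195 + 64.49 = 1,866 kWh
Cost = 1,866 kWh × $0.286 = $533.75 ≈ $534

$534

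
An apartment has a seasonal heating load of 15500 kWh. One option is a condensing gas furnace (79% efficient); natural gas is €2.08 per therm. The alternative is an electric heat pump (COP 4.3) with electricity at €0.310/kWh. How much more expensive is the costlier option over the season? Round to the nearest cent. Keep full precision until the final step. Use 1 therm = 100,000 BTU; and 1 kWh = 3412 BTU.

€275.00

Heat load = 15500 kWh × 3412 = 52,886,000 BTU
Gas: input = 52,886,000 / 0.79 = 66,944,304 BTU = 669.4 therm → 669.4 × €2.08 = €1,392.44
Heat pump: 52,886,000 BTU / 3412 = 15,500 kWh heat; / 4.3 = 3,605 kWh in → × €0.310 = €1,117.44
Difference = |€1,392.44 − €1,117.44| = €275.00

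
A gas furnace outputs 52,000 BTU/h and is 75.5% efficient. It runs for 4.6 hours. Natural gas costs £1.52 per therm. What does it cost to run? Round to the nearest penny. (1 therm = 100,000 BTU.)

£4.82

Heat delivered = 52,000 BTU/h × 4.6 h = 239,200 BTU
Gas input = 239,200 / 0.755 = 316,821 BTU
= 316,821 / 100,000 = 3.168 therm
Cost = 3.168 × £1.52/therm = £4.82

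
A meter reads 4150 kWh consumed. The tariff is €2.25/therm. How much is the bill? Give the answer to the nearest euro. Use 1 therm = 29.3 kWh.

4150 kWh × (0.03413 therm/kWh) = 141.6 therm
Cost = 141.6 therm × €2.25/therm = €318.69 ≈ €319

€319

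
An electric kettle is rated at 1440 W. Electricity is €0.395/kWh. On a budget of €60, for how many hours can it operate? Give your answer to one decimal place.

Energy budget = €60 / €0.395 per kWh = 151.9 kWh = 151,899 Wh
Runtime = 151,899 Wh / 1440 W = 105.5 h

105.5 h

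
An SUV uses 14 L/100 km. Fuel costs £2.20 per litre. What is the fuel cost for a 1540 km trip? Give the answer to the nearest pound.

£474

Fuel = 14 L/100 km × 1540 km / 100 = 215.6 L
Cost = 215.6 L × £2.20/L = £474.32 ≈ £474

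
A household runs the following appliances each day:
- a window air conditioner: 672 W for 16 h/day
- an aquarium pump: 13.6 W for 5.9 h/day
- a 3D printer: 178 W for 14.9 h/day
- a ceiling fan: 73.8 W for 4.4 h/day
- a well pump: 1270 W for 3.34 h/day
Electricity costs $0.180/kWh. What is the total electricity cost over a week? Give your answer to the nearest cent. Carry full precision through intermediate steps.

window air conditioner: 672 W × 16 h × 7 d = 75,264 Wh = 75.26 kWh
aquarium pump: 13.6 W × 5.9 h × 7 d = 562 Wh = 0.5617 kWh
3D printer: 178 W × 14.9 h × 7 d = 18,565 Wh = 18.57 kWh
ceiling fan: 73.8 W × 4.4 h × 7 d = 2,273 Wh = 2.273 kWh
well pump: 1270 W × 3.34 h × 7 d = 29,693 Wh = 29.69 kWh
Total energy = 75.26 + 0.5617 + 18.57 + 2.273 + 29.69 = 126.4 kWh
Cost = 126.4 kWh × $0.180 = $22.74

$22.74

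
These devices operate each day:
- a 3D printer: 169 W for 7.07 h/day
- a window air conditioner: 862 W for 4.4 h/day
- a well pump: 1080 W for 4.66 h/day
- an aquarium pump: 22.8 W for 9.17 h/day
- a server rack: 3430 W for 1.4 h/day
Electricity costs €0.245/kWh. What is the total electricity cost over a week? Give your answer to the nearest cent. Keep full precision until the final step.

3D printer: 169 W × 7.07 h × 7 d = 8,364 Wh = 8.364 kWh
window air conditioner: 862 W × 4.4 h × 7 d = 26,550 Wh = 26.55 kWh
well pump: 1080 W × 4.66 h × 7 d = 35,230 Wh = 35.23 kWh
aquarium pump: 22.8 W × 9.17 h × 7 d = 1,464 Wh = 1.464 kWh
server rack: 3430 W × 1.4 h × 7 d = 33,614 Wh = 33.61 kWh
Total energy = 8.364 + 26.55 + 35.23 + 1.464 + 33.61 = 105.2 kWh
Cost = 105.2 kWh × €0.245 = €25.78

€25.78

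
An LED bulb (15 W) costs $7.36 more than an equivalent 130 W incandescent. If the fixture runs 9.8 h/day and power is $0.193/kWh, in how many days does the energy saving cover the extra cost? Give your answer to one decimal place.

33.8 days

Power saved = 130 − 15 = 115 W
Daily energy saved = 115 W × 9.8 h = 1127 Wh = 1.127 kWh
Daily savings = 1.127 × $0.193 = $0.2175
Payback = $7.36 / $0.2175 per day = 33.84 days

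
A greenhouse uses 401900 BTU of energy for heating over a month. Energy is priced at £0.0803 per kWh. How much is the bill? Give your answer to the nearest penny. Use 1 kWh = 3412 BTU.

£9.46

401900 BTU × (0.00029308 kWh/BTU) = 117.8 kWh
Cost = 117.8 kWh × £0.0803/kWh = £9.46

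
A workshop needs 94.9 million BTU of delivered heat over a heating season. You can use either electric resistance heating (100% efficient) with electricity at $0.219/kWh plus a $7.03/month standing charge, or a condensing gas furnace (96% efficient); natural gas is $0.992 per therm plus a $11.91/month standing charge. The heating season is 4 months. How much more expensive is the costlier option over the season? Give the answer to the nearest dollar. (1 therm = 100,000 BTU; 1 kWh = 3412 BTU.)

Heat load = 94.9 × 10⁶ BTU = 94,900,000 BTU
Gas: input = 94,900,000 / 0.96 = 98,854,167 BTU = 988.5 therm → 988.5 × $0.992 = $980.63; + 4 × $11.91 standing = $1,028.27
Electric: 94,900,000 BTU / 3412 = 27,810 kWh → × $0.219 = $6,091.18; + 4 × $7.03 standing = $6,119.30
Difference = |$1,028.27 − $6,119.30| = $5,091.02 ≈ $5091

$5091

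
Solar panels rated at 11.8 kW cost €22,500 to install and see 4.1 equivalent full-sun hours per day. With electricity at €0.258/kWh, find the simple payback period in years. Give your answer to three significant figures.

Daily generation = 11.8 kW × 4.1 h = 48.38 kWh
Annual generation = 48.38 × 365 = 17659 kWh
Annual savings = 17659 × €0.258 = €4,555.94
Payback = €22,500 / €4,555.94 = 4.94 years

4.94 years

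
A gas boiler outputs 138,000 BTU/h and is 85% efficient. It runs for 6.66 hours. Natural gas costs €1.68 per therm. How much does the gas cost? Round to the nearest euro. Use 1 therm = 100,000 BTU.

Heat delivered = 138,000 BTU/h × 6.66 h = 919,080 BTU
Gas input = 919,080 / 0.85 = 1,081,271 BTU
= 1,081,271 / 100,000 = 10.81 therm
Cost = 10.81 × €1.68/therm = €18.17 ≈ €18

€18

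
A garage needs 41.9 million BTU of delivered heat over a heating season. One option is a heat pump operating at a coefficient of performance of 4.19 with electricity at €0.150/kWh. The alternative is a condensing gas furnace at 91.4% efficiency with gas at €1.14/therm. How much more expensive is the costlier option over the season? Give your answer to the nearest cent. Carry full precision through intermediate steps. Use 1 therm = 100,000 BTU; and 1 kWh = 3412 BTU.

Heat load = 41.9 × 10⁶ BTU = 41,900,000 BTU
Gas: input = 41,900,000 / 0.914 = 45,842,451 BTU = 458.4 therm → 458.4 × €1.14 = €522.60
Heat pump: 41,900,000 BTU / 3412 = 12,280 kWh heat; / 4.19 = 2,931 kWh in → × €0.150 = €439.62
Difference = |€522.60 − €439.62| = €82.98

€82.98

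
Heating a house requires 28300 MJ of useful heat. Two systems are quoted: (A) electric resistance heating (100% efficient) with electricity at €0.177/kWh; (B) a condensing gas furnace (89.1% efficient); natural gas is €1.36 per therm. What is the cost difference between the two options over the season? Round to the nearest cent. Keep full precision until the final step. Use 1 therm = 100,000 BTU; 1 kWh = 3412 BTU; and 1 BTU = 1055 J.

€982.10

Heat load = 28300 MJ = 28,300,000,000 J / 1055 = 26,824,645 BTU
Gas: input = 26,824,645 / 0.891 = 30,106,223 BTU = 301.1 therm → 301.1 × €1.36 = €409.44
Electric: 26,824,645 BTU / 3412 = 7,862 kWh → × €0.177 = €1,391.55
Difference = |€409.44 − €1,391.55| = €982.10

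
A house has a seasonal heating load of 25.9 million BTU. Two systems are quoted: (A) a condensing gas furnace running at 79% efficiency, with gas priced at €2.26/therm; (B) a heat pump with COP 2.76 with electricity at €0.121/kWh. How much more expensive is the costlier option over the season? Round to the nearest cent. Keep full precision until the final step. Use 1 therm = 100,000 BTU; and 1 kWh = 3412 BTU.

€408.15

Heat load = 25.9 × 10⁶ BTU = 25,900,000 BTU
Gas: input = 25,900,000 / 0.790 = 32,784,810 BTU = 327.8 therm → 327.8 × €2.26 = €740.94
Heat pump: 25,900,000 BTU / 3412 = 7,591 kWh heat; / 2.76 = 2,750 kWh in → × €0.121 = €332.79
Difference = |€740.94 − €332.79| = €408.15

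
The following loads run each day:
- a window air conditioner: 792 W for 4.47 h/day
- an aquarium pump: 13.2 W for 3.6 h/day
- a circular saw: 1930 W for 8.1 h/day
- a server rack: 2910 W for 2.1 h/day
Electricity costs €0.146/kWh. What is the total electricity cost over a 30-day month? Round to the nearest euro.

€111

window air conditioner: 792 W × 4.47 h × 30 d = 106,207 Wh = 106.2 kWh
aquarium pump: 13.2 W × 3.6 h × 30 d = 1,426 Wh = 1.426 kWh
circular saw: 1930 W × 8.1 h × 30 d = 468,990 Wh = 469 kWh
server rack: 2910 W × 2.1 h × 30 d = 183,330 Wh = 183.3 kWh
Total energy = 106.2 + 1.426 + 469 + 183.3 = 760 kWh
Cost = 760 kWh × €0.146 = €110.95 ≈ €111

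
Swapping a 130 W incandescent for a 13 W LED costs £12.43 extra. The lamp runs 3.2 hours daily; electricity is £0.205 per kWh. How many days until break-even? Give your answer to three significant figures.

Power saved = 130 − 13 = 117 W
Daily energy saved = 117 W × 3.2 h = 374.4 Wh = 0.3744 kWh
Daily savings = 0.3744 × £0.205 = £0.0768
Payback = £12.43 / £0.0768 per day = 162 days

162 days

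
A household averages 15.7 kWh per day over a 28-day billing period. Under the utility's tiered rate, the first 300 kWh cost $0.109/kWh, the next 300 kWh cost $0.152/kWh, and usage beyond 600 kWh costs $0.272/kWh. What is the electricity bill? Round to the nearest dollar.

Usage = 15.7 kWh/day × 28 days = 439.6 kWh
First 300 kWh × $0.109 = $32.70
Next 139.6 kWh × $0.152 = $21.22
Remaining tier: 0 kWh (not reached)
Total = $53.92 ≈ $54

$54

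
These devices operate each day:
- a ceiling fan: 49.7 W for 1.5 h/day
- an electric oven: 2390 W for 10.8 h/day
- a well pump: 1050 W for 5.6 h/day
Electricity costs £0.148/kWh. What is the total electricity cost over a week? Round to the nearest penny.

ceiling fan: 49.7 W × 1.5 h × 7 d = 522 Wh = 0.5219 kWh
electric oven: 2390 W × 10.8 h × 7 d = 180,684 Wh = 180.7 kWh
well pump: 1050 W × 5.6 h × 7 d = 41,160 Wh = 41.16 kWh
Total energy = 0.5219 + 180.7 + 41.16 = 222.4 kWh
Cost = 222.4 kWh × £0.148 = £32.91

£32.91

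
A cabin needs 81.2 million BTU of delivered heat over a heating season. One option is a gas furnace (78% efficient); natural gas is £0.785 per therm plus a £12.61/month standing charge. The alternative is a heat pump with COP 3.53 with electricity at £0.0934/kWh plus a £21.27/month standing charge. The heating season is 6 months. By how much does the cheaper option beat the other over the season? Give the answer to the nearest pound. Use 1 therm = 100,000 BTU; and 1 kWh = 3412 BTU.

Heat load = 81.2 × 10⁶ BTU = 81,200,000 BTU
Gas: input = 81,200,000 / 0.78 = 104,102,564 BTU = 1,041 therm → 1,041 × £0.785 = £817.21; + 6 × £12.61 standing = £892.87
Heat pump: 81,200,000 BTU / 3412 = 23,800 kWh heat; / 3.53 = 6,742 kWh in → × £0.0934 = £629.68; + 6 × £21.27 standing = £757.30
Difference = |£892.87 − £757.30| = £135.57 ≈ £136

£136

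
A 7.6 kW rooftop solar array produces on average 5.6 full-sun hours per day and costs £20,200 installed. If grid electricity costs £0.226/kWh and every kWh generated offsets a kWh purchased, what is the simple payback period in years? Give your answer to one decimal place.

5.8 years

Daily generation = 7.6 kW × 5.6 h = 42.56 kWh
Annual generation = 42.56 × 365 = 15534 kWh
Annual savings = 15534 × £0.226 = £3,510.77
Payback = £20,200 / £3,510.77 = 5.75 years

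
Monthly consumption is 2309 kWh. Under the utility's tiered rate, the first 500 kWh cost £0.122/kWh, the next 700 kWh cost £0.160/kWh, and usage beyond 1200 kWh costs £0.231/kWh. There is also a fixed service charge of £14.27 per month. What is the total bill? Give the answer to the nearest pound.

£443

First 500 kWh × £0.122 = £61.00
Next 700 kWh × £0.160 = £112.00
Remaining 1109 kWh × £0.231 = £256.18
Energy charge = £429.18; + service £14.27 = £443.45 ≈ £443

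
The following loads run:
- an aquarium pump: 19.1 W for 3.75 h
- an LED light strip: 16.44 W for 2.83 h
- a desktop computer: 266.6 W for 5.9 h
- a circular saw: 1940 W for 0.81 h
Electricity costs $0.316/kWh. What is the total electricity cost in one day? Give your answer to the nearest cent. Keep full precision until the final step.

aquarium pump: 19.1 W × 3.75 h = 72 Wh = 0.07162 kWh
LED light strip: 16.44 W × 2.83 h = 47 Wh = 0.04653 kWh
desktop computer: 266.6 W × 5.9 h = 1,573 Wh = 1.573 kWh
circular saw: 1940 W × 0.81 h = 1,571 Wh = 1.571 kWh
Total energy = 0.07162 + 0.04653 + 1.573 + 1.571 = 3.262 kWh
Cost = 3.262 kWh × $0.316 = $1.03

$1.03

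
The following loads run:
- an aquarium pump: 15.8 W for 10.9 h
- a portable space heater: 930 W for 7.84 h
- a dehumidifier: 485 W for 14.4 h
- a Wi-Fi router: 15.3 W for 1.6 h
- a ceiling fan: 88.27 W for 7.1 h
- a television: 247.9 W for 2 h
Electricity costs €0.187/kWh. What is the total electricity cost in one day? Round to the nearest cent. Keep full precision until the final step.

aquarium pump: 15.8 W × 10.9 h = 172 Wh = 0.1722 kWh
portable space heater: 930 W × 7.84 h = 7,291 Wh = 7.291 kWh
dehumidifier: 485 W × 14.4 h = 6,984 Wh = 6.984 kWh
Wi-Fi router: 15.3 W × 1.6 h = 24 Wh = 0.02448 kWh
ceiling fan: 88.27 W × 7.1 h = 627 Wh = 0.6267 kWh
television: 247.9 W × 2 h = 496 Wh = 0.4958 kWh
Total energy = 0.1722 + 7.291 + 6.984 + 0.02448 + 0.6267 + 0.4958 = 15.59 kWh
Cost = 15.59 kWh × €0.187 = €2.92

€2.92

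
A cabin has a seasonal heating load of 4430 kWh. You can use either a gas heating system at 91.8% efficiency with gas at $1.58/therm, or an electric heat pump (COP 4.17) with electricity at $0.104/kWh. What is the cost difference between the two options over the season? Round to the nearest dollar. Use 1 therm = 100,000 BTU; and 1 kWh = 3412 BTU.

Heat load = 4430 kWh × 3412 = 15,115,160 BTU
Gas: input = 15,115,160 / 0.918 = 16,465,316 BTU = 164.7 therm → 164.7 × $1.58 = $260.15
Heat pump: 15,115,160 BTU / 3412 = 4,430 kWh heat; / 4.17 = 1,062 kWh in → × $0.104 = $110.48
Difference = |$260.15 − $110.48| = $149.67 ≈ $150

$150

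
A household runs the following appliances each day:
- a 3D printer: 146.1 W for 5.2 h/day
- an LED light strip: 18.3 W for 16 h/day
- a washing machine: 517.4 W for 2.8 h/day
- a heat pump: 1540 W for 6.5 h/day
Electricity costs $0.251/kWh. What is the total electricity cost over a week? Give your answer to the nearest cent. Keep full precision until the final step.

$21.98

3D printer: 146.1 W × 5.2 h × 7 d = 5,318 Wh = 5.318 kWh
LED light strip: 18.3 W × 16 h × 7 d = 2,050 Wh = 2.05 kWh
washing machine: 517.4 W × 2.8 h × 7 d = 10,141 Wh = 10.14 kWh
heat pump: 1540 W × 6.5 h × 7 d = 70,070 Wh = 70.07 kWh
Total energy = 5.318 + 2.05 + 10.14 + 70.07 = 87.58 kWh
Cost = 87.58 kWh × $0.251 = $21.98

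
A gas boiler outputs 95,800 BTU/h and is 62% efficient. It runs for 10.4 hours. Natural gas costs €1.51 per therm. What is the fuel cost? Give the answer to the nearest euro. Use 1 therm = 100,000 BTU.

€24

Heat delivered = 95,800 BTU/h × 10.4 h = 996,320 BTU
Gas input = 996,320 / 0.62 = 1,606,968 BTU
= 1,606,968 / 100,000 = 16.07 therm
Cost = 16.07 × €1.51/therm = €24.27 ≈ €24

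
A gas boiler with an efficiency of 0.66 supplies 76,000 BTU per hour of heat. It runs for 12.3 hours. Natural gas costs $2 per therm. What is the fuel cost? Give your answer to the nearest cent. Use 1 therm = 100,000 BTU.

$28.33

Heat delivered = 76,000 BTU/h × 12.3 h = 934,800 BTU
Gas input = 934,800 / 0.66 = 1,416,364 BTU
= 1,416,364 / 100,000 = 14.16 therm
Cost = 14.16 × $2/therm = $28.33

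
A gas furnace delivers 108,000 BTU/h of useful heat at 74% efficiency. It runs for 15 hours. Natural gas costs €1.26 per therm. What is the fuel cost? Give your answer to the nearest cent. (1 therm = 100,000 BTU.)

€27.58

Heat delivered = 108,000 BTU/h × 15 h = 1,620,000 BTU
Gas input = 1,620,000 / 0.74 = 2,189,189 BTU
= 2,189,189 / 100,000 = 21.89 therm
Cost = 21.89 × €1.26/therm = €27.58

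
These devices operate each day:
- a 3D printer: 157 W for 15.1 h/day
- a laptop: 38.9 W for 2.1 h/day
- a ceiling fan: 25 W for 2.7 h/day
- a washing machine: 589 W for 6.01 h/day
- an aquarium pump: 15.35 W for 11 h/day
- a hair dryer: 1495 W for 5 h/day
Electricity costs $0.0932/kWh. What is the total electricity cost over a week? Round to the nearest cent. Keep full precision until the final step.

$8.94

3D printer: 157 W × 15.1 h × 7 d = 16,595 Wh = 16.59 kWh
laptop: 38.9 W × 2.1 h × 7 d = 572 Wh = 0.5718 kWh
ceiling fan: 25 W × 2.7 h × 7 d = 472 Wh = 0.4725 kWh
washing machine: 589 W × 6.01 h × 7 d = 24,779 Wh = 24.78 kWh
aquarium pump: 15.35 W × 11 h × 7 d = 1,182 Wh = 1.182 kWh
hair dryer: 1495 W × 5 h × 7 d = 52,325 Wh = 52.33 kWh
Total energy = 16.59 + 0.5718 + 0.4725 + 24.78 + 1.182 + 52.33 = 95.93 kWh
Cost = 95.93 kWh × $0.0932 = $8.94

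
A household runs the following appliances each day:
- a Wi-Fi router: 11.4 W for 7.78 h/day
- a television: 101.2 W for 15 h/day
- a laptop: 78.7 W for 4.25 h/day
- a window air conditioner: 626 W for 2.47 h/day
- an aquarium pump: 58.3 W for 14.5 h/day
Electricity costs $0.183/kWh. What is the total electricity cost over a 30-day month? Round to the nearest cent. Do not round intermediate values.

Wi-Fi router: 11.4 W × 7.78 h × 30 d = 2,661 Wh = 2.661 kWh
television: 101.2 W × 15 h × 30 d = 45,540 Wh = 45.54 kWh
laptop: 78.7 W × 4.25 h × 30 d = 10,034 Wh = 10.03 kWh
window air conditioner: 626 W × 2.47 h × 30 d = 46,387 Wh = 46.39 kWh
aquarium pump: 58.3 W × 14.5 h × 30 d = 25,360 Wh = 25.36 kWh
Total energy = 2.661 + 45.54 + 10.03 + 46.39 + 25.36 = 130 kWh
Cost = 130 kWh × $0.183 = $23.79

$23.79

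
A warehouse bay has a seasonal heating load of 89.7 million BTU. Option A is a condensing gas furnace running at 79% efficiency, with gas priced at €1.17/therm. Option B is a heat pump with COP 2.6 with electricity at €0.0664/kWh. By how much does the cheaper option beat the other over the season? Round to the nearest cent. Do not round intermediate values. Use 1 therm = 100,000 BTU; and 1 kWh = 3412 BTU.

Heat load = 89.7 × 10⁶ BTU = 89,700,000 BTU
Gas: input = 89,700,000 / 0.79 = 113,544,304 BTU = 1,135 therm → 1,135 × €1.17 = €1,328.47
Heat pump: 89,700,000 BTU / 3412 = 26,290 kWh heat; / 2.6 = 10,110 kWh in → × €0.0664 = €671.40
Difference = |€1,328.47 − €671.40| = €657.07

€657.07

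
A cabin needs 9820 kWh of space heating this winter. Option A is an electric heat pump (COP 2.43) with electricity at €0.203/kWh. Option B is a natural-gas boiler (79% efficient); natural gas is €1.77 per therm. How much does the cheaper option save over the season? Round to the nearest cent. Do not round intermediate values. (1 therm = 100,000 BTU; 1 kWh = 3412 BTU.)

Heat load = 9820 kWh × 3412 = 33,505,840 BTU
Gas: input = 33,505,840 / 0.79 = 42,412,456 BTU = 424.1 therm → 424.1 × €1.77 = €750.70
Heat pump: 33,505,840 BTU / 3412 = 9,820 kWh heat; / 2.43 = 4,041 kWh in → × €0.203 = €820.35
Difference = |€750.70 − €820.35| = €69.65

€69.65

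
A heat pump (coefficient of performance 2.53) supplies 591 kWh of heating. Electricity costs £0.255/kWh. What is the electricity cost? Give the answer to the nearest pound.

£60

Electrical input = 591 kWh / 2.53 = 233.6 kWh
Cost = 233.6 × £0.255/kWh = £59.57 ≈ £60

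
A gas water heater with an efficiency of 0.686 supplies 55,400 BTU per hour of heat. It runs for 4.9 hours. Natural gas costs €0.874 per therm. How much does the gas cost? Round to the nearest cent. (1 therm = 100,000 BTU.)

Heat delivered = 55,400 BTU/h × 4.9 h = 271,460 BTU
Gas input = 271,460 / 0.686 = 395,714 BTU
= 395,714 / 100,000 = 3.957 therm
Cost = 3.957 × €0.874/therm = €3.46

€3.46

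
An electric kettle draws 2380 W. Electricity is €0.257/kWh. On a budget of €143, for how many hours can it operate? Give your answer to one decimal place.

Energy budget = €143 / €0.257 per kWh = 556.4 kWh = 556,420 Wh
Runtime = 556,420 Wh / 2380 W = 233.8 h

233.8 h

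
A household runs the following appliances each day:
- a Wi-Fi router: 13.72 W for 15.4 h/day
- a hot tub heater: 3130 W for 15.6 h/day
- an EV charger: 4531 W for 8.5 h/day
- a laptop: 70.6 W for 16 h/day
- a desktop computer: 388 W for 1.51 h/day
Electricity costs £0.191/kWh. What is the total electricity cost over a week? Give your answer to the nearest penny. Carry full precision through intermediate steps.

Wi-Fi router: 13.72 W × 15.4 h × 7 d = 1,479 Wh = 1.479 kWh
hot tub heater: 3130 W × 15.6 h × 7 d = 341,796 Wh = 341.8 kWh
EV charger: 4531 W × 8.5 h × 7 d = 269,594 Wh = 269.6 kWh
laptop: 70.6 W × 16 h × 7 d = 7,907 Wh = 7.907 kWh
desktop computer: 388 W × 1.51 h × 7 d = 4,101 Wh = 4.101 kWh
Total energy = 1.479 + 341.8 + 269.6 + 7.907 + 4.101 = 624.9 kWh
Cost = 624.9 kWh × £0.191 = £119.35

£119.35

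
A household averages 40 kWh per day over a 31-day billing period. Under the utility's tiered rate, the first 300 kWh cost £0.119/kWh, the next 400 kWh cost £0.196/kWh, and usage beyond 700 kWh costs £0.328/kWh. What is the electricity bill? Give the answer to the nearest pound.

Usage = 40 kWh/day × 31 days = 1240 kWh
First 300 kWh × £0.119 = £35.70
Next 400 kWh × £0.196 = £78.40
Remaining 540 kWh × £0.328 = £177.12
Total = £291.22 ≈ £291

£291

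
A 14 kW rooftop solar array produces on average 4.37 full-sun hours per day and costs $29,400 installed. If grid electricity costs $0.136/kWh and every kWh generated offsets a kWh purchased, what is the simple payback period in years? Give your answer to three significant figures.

9.68 years

Daily generation = 14 kW × 4.37 h = 61.18 kWh
Annual generation = 61.18 × 365 = 22331 kWh
Annual savings = 22331 × $0.136 = $3,036.98
Payback = $29,400 / $3,036.98 = 9.68 years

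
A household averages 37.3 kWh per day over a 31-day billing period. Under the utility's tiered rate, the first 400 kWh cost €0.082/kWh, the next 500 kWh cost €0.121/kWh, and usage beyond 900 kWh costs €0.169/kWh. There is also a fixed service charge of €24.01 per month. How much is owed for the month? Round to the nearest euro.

€161

Usage = 37.3 kWh/day × 31 days = 1156.3 kWh
First 400 kWh × €0.082 = €32.80
Next 500 kWh × €0.121 = €60.50
Remaining 256.3 kWh × €0.169 = €43.31
Energy charge = €136.61; + service €24.01 = €160.62 ≈ €161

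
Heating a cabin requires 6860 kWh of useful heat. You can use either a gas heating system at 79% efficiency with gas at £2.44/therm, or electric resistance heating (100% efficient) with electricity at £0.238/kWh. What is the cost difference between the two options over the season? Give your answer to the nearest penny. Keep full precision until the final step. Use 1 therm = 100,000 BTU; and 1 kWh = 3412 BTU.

Heat load = 6860 kWh × 3412 = 23,406,320 BTU
Gas: input = 23,406,320 / 0.79 = 29,628,253 BTU = 296.3 therm → 296.3 × £2.44 = £722.93
Electric: 23,406,320 BTU / 3412 = 6,860 kWh → × £0.238 = £1,632.68
Difference = |£722.93 − £1,632.68| = £909.75

£909.75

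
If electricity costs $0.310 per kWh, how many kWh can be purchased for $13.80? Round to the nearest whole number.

45 kWh

$13.80 / $0.310 per kWh = 44.52 kWh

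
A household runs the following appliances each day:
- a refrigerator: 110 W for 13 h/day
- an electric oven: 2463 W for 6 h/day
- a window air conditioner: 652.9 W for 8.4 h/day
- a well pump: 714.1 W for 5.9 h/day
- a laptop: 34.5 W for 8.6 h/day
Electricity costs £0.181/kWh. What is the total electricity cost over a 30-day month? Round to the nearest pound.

refrigerator: 110 W × 13 h × 30 d = 42,900 Wh = 42.9 kWh
electric oven: 2463 W × 6 h × 30 d = 443,340 Wh = 443.3 kWh
window air conditioner: 652.9 W × 8.4 h × 30 d = 164,531 Wh = 164.5 kWh
well pump: 714.1 W × 5.9 h × 30 d = 126,396 Wh = 126.4 kWh
laptop: 34.5 W × 8.6 h × 30 d = 8,901 Wh = 8.901 kWh
Total energy = 42.9 + 443.3 + 164.5 + 126.4 + 8.901 = 786.1 kWh
Cost = 786.1 kWh × £0.181 = £142.28 ≈ £142

£142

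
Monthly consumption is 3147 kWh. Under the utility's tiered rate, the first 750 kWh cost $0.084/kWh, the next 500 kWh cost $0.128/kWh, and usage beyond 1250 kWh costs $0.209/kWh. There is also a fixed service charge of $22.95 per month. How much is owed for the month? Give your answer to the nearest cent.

First 750 kWh × $0.084 = $63.00
Next 500 kWh × $0.128 = $64.00
Remaining 1897 kWh × $0.209 = $396.47
Energy charge = $523.47; + service $22.95 = $546.42

$546.42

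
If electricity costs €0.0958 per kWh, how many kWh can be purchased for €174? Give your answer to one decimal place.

€174 / €0.0958 per kWh = 1,816 kWh

1816.3 kWh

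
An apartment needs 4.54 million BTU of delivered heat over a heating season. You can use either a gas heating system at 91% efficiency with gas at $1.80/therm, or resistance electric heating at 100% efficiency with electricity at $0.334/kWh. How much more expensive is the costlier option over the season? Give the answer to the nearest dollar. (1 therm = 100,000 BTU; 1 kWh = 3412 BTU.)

Heat load = 4.54 × 10⁶ BTU = 4,540,000 BTU
Gas: input = 4,540,000 / 0.91 = 4,989,011 BTU = 49.89 therm → 49.89 × $1.80 = $89.80
Electric: 4,540,000 BTU / 3412 = 1,331 kWh → × $0.334 = $444.42
Difference = |$89.80 − $444.42| = $354.62 ≈ $355

$355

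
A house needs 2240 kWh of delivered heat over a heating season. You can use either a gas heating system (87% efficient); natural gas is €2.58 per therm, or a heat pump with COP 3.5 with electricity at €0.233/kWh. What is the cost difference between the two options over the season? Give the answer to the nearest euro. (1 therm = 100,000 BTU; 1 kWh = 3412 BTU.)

Heat load = 2240 kWh × 3412 = 7,642,880 BTU
Gas: input = 7,642,880 / 0.870 = 8,784,920 BTU = 87.85 therm → 87.85 × €2.58 = €226.65
Heat pump: 7,642,880 BTU / 3412 = 2,240 kWh heat; / 3.5 = 640 kWh in → × €0.233 = €149.12
Difference = |€226.65 − €149.12| = €77.53 ≈ €78

€78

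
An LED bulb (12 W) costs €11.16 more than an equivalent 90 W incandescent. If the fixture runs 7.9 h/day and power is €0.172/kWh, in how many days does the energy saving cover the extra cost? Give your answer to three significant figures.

Power saved = 90 − 12 = 78 W
Daily energy saved = 78 W × 7.9 h = 616.2 Wh = 0.6162 kWh
Daily savings = 0.6162 × €0.172 = €0.1060
Payback = €11.16 / €0.1060 per day = 105.3 days

105 days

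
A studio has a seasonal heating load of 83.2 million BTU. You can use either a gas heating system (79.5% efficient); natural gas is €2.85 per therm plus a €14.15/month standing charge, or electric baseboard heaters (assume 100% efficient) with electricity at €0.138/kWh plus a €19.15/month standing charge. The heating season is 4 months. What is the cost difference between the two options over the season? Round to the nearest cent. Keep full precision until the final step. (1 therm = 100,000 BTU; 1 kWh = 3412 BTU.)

€402.42

Heat load = 83.2 × 10⁶ BTU = 83,200,000 BTU
Gas: input = 83,200,000 / 0.795 = 104,654,088 BTU = 1,047 therm → 1,047 × €2.85 = €2,982.64; + 4 × €14.15 standing = €3,039.24
Electric: 83,200,000 BTU / 3412 = 24,380 kWh → × €0.138 = €3,365.06; + 4 × €19.15 standing = €3,441.66
Difference = |€3,039.24 − €3,441.66| = €402.42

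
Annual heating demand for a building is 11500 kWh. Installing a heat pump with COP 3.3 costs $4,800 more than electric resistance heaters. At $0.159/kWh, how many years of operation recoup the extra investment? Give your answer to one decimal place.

3.8 years

Resistance: 11500 kWh × $0.159 = $1,828.50/yr
Heat pump: 11500 / 3.3 = 3485 kWh in → × $0.159 = $554.09/yr
Annual savings = $1,274.41
Payback = $4,800 / $1,274.41 = 3.77 years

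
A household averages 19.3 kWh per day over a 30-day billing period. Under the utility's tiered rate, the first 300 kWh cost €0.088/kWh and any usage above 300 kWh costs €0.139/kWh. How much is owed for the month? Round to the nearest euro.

Usage = 19.3 kWh/day × 30 days = 579 kWh
First 300 kWh × €0.088 = €26.40
Remaining 279 kWh × €0.139 = €38.78
Total = €65.18 ≈ €65

€65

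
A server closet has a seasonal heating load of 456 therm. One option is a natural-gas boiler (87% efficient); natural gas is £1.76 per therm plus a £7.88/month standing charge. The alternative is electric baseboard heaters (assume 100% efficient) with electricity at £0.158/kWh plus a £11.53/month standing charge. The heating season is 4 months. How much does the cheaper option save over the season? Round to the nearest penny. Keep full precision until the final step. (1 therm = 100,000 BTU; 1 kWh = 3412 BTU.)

Heat load = 456 therm × 100,000 = 45,600,000 BTU
Gas: input = 45,600,000 / 0.87 = 52,413,793 BTU = 524.1 therm → 524.1 × £1.76 = £922.48; + 4 × £7.88 standing = £954.00
Electric: 45,600,000 BTU / 3412 = 13,360 kWh → × £0.158 = £2,111.61; + 4 × £11.53 standing = £2,157.73
Difference = |£954.00 − £2,157.73| = £1,203.72

£1203.72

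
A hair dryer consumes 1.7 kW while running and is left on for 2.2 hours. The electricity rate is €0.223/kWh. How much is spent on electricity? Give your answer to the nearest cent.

€0.83

Energy = 1700 W × 2.2 h = 3,740 Wh = 3.74 kWh
Cost = 3.74 kWh × €0.223/kWh = €0.83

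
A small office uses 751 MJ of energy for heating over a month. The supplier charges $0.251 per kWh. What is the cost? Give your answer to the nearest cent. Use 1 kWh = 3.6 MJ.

$52.36

751 MJ × (0.27778 kWh/MJ) = 208.6 kWh
Cost = 208.6 kWh × $0.251/kWh = $52.36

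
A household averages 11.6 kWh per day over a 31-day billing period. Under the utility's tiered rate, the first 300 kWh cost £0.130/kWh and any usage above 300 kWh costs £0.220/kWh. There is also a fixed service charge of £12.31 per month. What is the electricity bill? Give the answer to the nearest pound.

£64

Usage = 11.6 kWh/day × 31 days = 359.6 kWh
First 300 kWh × £0.130 = £39.00
Remaining 59.6 kWh × £0.220 = £13.11
Energy charge = £52.11; + service £12.31 = £64.42 ≈ £64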